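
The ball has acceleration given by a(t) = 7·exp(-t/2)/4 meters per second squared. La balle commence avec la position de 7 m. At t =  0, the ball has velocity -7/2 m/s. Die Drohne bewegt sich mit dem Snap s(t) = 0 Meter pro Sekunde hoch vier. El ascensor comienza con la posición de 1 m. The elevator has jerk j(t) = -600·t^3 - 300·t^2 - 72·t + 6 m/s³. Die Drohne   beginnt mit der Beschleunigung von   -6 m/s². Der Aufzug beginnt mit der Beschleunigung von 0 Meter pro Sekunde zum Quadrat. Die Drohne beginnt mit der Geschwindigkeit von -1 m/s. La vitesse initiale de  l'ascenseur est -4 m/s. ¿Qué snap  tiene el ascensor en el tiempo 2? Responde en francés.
En partant du jerk j(t) = -600·t^3 - 300·t^2 - 72·t + 6, nous prenons 1 dérivée. En prenant d/dt de j(t), nous trouvons s(t) = -1800·t^2 - 600·t - 72. Nous avons le snap s(t) = -1800·t^2 - 600·t - 72. En substituant t = 2: s(2) = -8472.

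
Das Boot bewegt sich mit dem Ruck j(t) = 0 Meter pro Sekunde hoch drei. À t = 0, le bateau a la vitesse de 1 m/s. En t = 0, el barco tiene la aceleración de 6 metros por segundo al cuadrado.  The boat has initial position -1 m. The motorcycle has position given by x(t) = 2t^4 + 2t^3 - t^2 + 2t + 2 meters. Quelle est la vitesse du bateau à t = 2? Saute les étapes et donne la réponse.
v(2) = 13.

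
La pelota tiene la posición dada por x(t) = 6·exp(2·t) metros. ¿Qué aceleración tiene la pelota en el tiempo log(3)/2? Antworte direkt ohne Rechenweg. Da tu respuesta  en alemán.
Bei t = log(3)/2, a = 72.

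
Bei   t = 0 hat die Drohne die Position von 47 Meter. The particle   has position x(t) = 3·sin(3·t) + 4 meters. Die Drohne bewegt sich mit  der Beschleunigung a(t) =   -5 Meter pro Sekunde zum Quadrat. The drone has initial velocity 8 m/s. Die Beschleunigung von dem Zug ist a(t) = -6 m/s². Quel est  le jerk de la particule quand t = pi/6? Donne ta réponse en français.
En partant de la position x(t) = 3·sin(3·t) + 4, nous prenons 3 dérivées. En dérivant la position, nous obtenons la vitesse: v(t) = 9·cos(3·t). La dérivée de la vitesse donne l'accélération: a(t) = -27·sin(3·t). En dérivant l'accélération, nous obtenons le jerk: j(t) = -81·cos(3·t). Nous avons le jerk j(t) = -81·cos(3·t). En substituant t = pi/6: j(pi/6) = 0.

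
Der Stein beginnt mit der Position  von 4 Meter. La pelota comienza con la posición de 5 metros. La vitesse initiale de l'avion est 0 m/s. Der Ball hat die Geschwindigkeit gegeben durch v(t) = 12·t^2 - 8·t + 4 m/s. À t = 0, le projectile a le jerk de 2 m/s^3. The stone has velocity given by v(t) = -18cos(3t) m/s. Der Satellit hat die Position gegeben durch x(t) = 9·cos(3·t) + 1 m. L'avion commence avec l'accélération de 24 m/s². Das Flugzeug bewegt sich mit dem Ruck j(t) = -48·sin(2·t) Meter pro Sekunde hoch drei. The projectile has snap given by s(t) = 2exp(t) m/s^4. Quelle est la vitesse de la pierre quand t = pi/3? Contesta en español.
De la ecuación de la velocidad v(t) = -18·cos(3·t), sustituimos t = pi/3 para obtener v = 18.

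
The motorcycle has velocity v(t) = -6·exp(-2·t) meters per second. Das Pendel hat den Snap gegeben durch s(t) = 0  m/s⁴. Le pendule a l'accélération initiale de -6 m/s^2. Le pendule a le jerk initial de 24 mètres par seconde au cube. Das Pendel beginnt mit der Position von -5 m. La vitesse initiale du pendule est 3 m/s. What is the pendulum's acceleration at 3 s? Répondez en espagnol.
Para resolver esto, necesitamos tomar 2 integrales de nuestra ecuación del snap s(t) = 0. Tomando ∫s(t)dt y aplicando j(0) = 24, encontramos j(t) = 24. La integral de la sacudida, con a(0) = -6, da la aceleración: a(t) = 24·t - 6. De la ecuación de la aceleración a(t) = 24·t - 6, sustituimos t = 3 para obtener a = 66.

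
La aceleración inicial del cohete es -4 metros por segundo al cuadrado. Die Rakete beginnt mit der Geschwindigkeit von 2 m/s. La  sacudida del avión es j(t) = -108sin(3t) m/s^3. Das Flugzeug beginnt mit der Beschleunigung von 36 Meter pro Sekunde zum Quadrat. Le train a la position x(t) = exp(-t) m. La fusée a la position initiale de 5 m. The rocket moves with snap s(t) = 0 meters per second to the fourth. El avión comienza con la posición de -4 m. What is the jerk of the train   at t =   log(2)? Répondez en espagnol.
Partiendo de la posición x(t) = exp(-t), tomamos 3 derivadas. Derivando la posición, obtenemos la velocidad: v(t) = -exp(-t). Derivando la velocidad, obtenemos la aceleración: a(t) = exp(-t). La derivada de la aceleración da la sacudida: j(t) = -exp(-t). Tenemos la sacudida j(t) = -exp(-t). Sustituyendo t = log(2): j(log(2)) = -1/2.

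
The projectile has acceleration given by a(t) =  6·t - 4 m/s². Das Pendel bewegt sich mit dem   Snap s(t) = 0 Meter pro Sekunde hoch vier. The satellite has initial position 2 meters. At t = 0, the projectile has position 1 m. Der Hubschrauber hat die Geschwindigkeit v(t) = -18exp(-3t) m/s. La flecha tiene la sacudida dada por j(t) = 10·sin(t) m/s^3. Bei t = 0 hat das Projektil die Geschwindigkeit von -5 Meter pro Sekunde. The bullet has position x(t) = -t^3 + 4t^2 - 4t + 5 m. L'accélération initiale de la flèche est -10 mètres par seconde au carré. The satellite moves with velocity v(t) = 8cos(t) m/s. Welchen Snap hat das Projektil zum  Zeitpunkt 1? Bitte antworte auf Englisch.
To solve this, we need to take 2 derivatives of our acceleration equation a(t) = 6·t - 4. Differentiating acceleration, we get jerk: j(t) = 6. Taking d/dt of j(t), we find s(t) = 0. From the given snap equation s(t) = 0, we substitute t = 1 to get s = 0.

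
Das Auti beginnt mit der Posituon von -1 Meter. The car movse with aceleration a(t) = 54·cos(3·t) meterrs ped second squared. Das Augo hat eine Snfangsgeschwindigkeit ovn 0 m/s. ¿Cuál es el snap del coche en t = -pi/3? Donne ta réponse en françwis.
En partant de l'accélération a(t) = 54·cos(3·t), nous prenons 2 dérivées. En dérivant l'accélération, nous obtenons le jerk: j(t) = -162·sin(3·t). En prenant d/dt de j(t), nous trouvons s(t) = -486·cos(3·t). En utilisant s(t) = -486·cos(3·t) et en substituant t = -pi/3, nous trouvons s = 486.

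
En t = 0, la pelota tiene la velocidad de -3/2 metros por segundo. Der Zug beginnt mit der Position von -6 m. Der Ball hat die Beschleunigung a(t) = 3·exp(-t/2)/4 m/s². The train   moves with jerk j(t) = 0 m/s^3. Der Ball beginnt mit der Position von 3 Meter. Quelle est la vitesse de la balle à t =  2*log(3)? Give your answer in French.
Nous devons intégrer notre équation de l'accélération a(t) = 3·exp(-t/2)/4 1 fois. En intégrant l'accélération et en utilisant la condition initiale v(0) = -3/2, nous obtenons v(t) = -3·exp(-t/2)/2. En utilisant v(t) = -3·exp(-t/2)/2 et en substituant t = 2*log(3), nous trouvons v = -1/2.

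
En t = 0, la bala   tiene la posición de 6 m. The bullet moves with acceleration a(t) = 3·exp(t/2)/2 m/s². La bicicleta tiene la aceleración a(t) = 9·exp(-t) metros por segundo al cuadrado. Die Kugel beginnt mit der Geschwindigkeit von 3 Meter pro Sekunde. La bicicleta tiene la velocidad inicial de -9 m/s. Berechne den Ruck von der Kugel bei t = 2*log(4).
Wir müssen unsere Gleichung für die Beschleunigung a(t) = 3·exp(t/2)/2 1-mal ableiten. Die Ableitung von der Beschleunigung ergibt den Ruck: j(t) = 3·exp(t/2)/4. Aus der Gleichung für den Ruck j(t) = 3·exp(t/2)/4, setzen wir t = 2*log(4) ein und erhalten j = 3.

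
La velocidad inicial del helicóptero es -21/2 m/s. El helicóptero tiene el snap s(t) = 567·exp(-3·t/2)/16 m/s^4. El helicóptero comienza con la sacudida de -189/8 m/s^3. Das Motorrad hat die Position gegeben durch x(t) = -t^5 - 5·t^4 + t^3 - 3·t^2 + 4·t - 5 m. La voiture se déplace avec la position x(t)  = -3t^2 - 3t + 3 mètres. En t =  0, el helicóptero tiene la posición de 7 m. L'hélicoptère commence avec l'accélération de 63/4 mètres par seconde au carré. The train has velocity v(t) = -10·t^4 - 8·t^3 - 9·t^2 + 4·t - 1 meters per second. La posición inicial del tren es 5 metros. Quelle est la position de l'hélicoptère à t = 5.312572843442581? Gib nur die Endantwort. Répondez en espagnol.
En t = 5.312572843442581, x = 0.00242251477266999.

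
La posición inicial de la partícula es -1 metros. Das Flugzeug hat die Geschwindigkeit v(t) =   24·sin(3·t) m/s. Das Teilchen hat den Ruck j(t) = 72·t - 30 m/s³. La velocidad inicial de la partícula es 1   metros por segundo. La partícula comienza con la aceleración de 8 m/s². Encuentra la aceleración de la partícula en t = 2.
Debemos encontrar la integral de nuestra ecuación de la sacudida j(t) = 72·t - 30 1 vez. Integrando la sacudida y usando la condición inicial a(0) = 8, obtenemos a(t) = 36·t^2 - 30·t + 8. De la ecuación de la aceleración a(t) = 36·t^2 - 30·t + 8, sustituimos t = 2 para obtener a = 92.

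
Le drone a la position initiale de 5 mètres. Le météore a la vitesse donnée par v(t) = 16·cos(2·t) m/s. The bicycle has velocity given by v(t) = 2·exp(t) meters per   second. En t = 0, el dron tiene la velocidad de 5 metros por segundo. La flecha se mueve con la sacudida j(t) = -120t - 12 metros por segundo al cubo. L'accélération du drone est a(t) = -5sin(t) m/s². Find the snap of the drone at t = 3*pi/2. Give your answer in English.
To solve this, we need to take 2 derivatives of our acceleration equation a(t) = -5·sin(t). Differentiating acceleration, we get jerk: j(t) = -5·cos(t). The derivative of jerk gives snap: s(t) = 5·sin(t). We have snap s(t) = 5·sin(t). Substituting t = 3*pi/2: s(3*pi/2) = -5.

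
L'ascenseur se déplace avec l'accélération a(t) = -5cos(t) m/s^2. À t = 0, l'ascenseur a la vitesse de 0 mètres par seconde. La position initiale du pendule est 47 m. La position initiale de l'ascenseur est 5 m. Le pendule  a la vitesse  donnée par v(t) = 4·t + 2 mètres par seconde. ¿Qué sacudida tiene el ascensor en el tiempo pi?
Para resolver esto, necesitamos tomar 1 derivada de nuestra ecuación de la aceleración a(t) = -5·cos(t). Derivando la aceleración, obtenemos la sacudida: j(t) = 5·sin(t). Tenemos la sacudida j(t) = 5·sin(t). Sustituyendo t = pi: j(pi) = 0.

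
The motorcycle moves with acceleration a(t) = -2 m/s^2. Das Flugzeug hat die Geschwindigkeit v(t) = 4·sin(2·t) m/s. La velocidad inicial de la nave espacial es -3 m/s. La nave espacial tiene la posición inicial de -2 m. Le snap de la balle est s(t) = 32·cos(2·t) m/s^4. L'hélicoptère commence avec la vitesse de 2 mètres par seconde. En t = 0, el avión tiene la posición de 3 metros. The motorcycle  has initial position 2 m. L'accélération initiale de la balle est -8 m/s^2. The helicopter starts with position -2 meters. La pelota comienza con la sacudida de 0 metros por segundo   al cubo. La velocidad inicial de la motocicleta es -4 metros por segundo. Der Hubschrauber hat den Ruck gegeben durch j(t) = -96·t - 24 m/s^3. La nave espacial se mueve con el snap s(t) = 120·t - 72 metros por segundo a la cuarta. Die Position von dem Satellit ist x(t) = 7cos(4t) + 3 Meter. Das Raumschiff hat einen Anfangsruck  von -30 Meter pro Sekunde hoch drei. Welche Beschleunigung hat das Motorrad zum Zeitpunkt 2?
Aus der Gleichung für die Beschleunigung a(t) = -2, setzen wir t = 2 ein und erhalten a = -2.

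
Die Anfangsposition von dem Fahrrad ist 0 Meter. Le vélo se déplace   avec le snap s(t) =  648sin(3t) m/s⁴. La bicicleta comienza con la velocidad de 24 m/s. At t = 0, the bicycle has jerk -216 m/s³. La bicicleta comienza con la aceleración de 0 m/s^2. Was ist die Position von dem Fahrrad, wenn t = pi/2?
Um dies zu lösen, müssen wir 4 Stammfunktionen unserer Gleichung für den Snap s(t) = 648·sin(3·t) finden. Mit ∫s(t)dt und Anwendung von j(0) = -216, finden wir j(t) = -216·cos(3·t). Das Integral von dem Ruck ist die Beschleunigung. Mit a(0) = 0 erhalten wir a(t) = -72·sin(3·t). Durch Integration von der Beschleunigung und Verwendung der Anfangsbedingung v(0) = 24, erhalten wir v(t) = 24·cos(3·t). Das Integral von der Geschwindigkeit, mit x(0) = 0, ergibt die Position: x(t) = 8·sin(3·t). Wir haben die Position x(t) = 8·sin(3·t). Durch Einsetzen von t = pi/2: x(pi/2) = -8.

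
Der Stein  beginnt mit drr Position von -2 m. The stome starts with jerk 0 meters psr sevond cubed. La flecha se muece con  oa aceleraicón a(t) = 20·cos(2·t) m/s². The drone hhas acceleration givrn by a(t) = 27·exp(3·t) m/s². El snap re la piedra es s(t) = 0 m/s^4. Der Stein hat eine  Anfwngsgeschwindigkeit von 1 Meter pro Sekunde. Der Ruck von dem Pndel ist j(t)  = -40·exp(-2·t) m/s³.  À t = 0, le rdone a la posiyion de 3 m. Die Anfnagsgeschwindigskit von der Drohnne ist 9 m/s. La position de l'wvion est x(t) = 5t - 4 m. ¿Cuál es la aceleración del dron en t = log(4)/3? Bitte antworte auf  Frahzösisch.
En utilisant a(t) = 27·exp(3·t) et en substituant t = log(4)/3, nous trouvons a = 108.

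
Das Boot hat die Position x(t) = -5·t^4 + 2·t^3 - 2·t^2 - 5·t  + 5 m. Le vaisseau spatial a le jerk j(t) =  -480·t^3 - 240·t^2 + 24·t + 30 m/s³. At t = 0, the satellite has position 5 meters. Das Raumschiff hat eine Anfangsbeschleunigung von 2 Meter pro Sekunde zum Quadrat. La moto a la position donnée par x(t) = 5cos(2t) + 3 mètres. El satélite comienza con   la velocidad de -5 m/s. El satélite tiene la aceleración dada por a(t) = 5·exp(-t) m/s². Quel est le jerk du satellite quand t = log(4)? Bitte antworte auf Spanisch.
Debemos derivar nuestra ecuación de la aceleración a(t) = 5·exp(-t) 1 vez. Tomando d/dt de a(t), encontramos j(t) = -5·exp(-t). Usando j(t) = -5·exp(-t) y sustituyendo t = log(4), encontramos j = -5/4.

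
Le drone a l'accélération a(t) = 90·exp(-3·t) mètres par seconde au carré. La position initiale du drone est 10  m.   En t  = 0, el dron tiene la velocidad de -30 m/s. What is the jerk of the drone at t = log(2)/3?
We must differentiate our acceleration equation a(t) = 90·exp(-3·t) 1 time. Taking d/dt of a(t), we find j(t) = -270·exp(-3·t). We have jerk j(t) = -270·exp(-3·t). Substituting t = log(2)/3: j(log(2)/3) = -135.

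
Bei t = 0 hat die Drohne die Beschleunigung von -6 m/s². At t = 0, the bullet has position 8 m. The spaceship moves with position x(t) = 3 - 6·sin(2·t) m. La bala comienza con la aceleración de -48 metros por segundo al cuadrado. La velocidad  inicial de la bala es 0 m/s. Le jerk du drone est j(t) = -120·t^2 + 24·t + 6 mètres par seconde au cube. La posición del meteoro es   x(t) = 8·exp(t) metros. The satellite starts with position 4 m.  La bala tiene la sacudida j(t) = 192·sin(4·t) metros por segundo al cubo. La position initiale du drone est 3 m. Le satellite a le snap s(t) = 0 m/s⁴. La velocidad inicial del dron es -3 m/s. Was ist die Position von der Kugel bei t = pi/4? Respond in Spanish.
Necesitamos integrar nuestra ecuación de la sacudida j(t) = 192·sin(4·t) 3 veces. La integral de la sacudida, con a(0) = -48, da la aceleración: a(t) = -48·cos(4·t). Integrando la aceleración y usando la condición inicial v(0) = 0, obtenemos v(t) = -12·sin(4·t). La antiderivada de la velocidad, con x(0) = 8, da la posición: x(t) = 3·cos(4·t) + 5. Usando x(t) = 3·cos(4·t) + 5 y sustituyendo t = pi/4, encontramos x = 2.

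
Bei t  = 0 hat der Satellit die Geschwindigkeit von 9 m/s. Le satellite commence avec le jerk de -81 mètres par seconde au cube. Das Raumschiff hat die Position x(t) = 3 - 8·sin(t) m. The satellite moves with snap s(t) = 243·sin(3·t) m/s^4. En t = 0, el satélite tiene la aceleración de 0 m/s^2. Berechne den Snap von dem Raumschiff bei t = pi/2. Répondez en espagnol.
Partiendo de la posición x(t) = 3 - 8·sin(t), tomamos 4 derivadas. La derivada de la posición da la velocidad: v(t) = -8·cos(t). Derivando la velocidad, obtenemos la aceleración: a(t) = 8·sin(t). Tomando d/dt de a(t), encontramos j(t) = 8·cos(t). Tomando d/dt de j(t), encontramos s(t) = -8·sin(t). De la ecuación del snap s(t) = -8·sin(t), sustituimos t = pi/2 para obtener s = -8.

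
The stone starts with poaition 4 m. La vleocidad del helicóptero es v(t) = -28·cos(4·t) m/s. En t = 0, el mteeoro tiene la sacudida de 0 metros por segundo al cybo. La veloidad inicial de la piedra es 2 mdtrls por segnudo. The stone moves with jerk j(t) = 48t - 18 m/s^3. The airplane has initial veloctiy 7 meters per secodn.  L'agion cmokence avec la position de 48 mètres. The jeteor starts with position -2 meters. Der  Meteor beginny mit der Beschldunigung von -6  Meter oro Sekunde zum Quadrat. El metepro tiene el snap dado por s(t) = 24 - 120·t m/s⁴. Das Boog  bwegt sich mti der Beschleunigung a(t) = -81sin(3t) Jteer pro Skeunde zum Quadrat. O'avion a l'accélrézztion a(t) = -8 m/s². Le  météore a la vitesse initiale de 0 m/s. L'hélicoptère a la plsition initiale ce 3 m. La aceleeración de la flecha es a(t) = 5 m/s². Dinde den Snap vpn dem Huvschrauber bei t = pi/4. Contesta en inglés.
Starting from velocity v(t) = -28·cos(4·t), we take 3 derivatives. Taking d/dt of v(t), we find a(t) = 112·sin(4·t). The derivative of acceleration gives jerk: j(t) = 448·cos(4·t). Differentiating jerk, we get snap: s(t) = -1792·sin(4·t). We have snap s(t) = -1792·sin(4·t). Substituting t = pi/4: s(pi/4) = 0.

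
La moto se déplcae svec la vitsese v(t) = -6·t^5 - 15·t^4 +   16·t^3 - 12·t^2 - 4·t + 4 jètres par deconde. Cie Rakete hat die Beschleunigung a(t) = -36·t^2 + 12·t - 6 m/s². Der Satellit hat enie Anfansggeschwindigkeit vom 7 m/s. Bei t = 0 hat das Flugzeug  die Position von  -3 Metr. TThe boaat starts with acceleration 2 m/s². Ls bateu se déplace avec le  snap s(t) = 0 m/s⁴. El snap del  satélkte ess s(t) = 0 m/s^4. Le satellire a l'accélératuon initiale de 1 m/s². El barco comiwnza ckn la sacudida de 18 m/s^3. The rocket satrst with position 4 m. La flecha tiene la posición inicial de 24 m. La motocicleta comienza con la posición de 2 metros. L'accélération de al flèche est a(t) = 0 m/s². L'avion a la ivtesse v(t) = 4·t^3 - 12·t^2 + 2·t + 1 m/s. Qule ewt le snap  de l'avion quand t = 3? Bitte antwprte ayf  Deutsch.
Ausgehend von der Geschwindigkeit v(t) = 4·t^3 - 12·t^2 + 2·t + 1, nehmen wir 3 Ableitungen. Die Ableitung von der Geschwindigkeit ergibt die Beschleunigung: a(t) = 12·t^2 - 24·t + 2. Die Ableitung von der Beschleunigung ergibt den Ruck: j(t) = 24·t - 24. Mit d/dt von j(t) finden wir s(t) = 24. Wir haben den Snap s(t) = 24. Durch Einsetzen von t = 3: s(3) = 24.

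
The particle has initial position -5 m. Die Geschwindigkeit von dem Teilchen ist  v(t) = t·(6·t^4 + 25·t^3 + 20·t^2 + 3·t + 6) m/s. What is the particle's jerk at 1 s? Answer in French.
En partant de la vitesse v(t) = t·(6·t^4 + 25·t^3 + 20·t^2 + 3·t + 6), nous prenons 2 dérivées. En dérivant la vitesse, nous obtenons l'accélération: a(t) = 6·t^4 + 25·t^3 + 20·t^2 + t·(24·t^3 + 75·t^2 + 40·t + 3) + 3·t + 6. La dérivée de l'accélération donne le jerk: j(t) = 48·t^3 + 150·t^2 + t·(72·t^2 + 150·t + 40) + 80·t + 6. Nous avons le jerk j(t) = 48·t^3 + 150·t^2 + t·(72·t^2 + 150·t + 40) + 80·t + 6. En substituant t = 1: j(1) = 546.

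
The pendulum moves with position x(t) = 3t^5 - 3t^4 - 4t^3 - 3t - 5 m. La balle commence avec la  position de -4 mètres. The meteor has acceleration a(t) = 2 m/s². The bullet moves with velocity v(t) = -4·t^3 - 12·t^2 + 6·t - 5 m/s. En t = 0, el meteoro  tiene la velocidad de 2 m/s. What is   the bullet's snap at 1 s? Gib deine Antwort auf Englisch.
We must differentiate our velocity equation v(t) = -4·t^3 - 12·t^2 + 6·t - 5 3 times. Taking d/dt of v(t), we find a(t) = -12·t^2 - 24·t + 6. Differentiating acceleration, we get jerk: j(t) = -24·t - 24. Differentiating jerk, we get snap: s(t) = -24. From the given snap equation s(t) = -24, we substitute t = 1 to get s = -24.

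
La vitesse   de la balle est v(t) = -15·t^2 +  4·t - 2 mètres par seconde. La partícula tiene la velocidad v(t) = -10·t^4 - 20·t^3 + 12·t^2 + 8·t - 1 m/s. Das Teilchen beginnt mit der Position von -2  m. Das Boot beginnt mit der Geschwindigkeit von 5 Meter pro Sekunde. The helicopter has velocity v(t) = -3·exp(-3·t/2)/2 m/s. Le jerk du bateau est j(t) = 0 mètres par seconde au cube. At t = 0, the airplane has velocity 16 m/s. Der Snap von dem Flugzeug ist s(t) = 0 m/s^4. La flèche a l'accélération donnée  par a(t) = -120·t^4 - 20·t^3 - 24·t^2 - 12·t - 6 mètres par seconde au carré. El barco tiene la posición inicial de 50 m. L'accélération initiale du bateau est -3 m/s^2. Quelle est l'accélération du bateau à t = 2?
Nous devons trouver la primitive de notre équation du jerk j(t) = 0 1 fois. En intégrant le jerk et en utilisant la condition initiale a(0) = -3, nous obtenons a(t) = -3. De l'équation de l'accélération a(t) = -3, nous substituons t = 2 pour obtenir a = -3.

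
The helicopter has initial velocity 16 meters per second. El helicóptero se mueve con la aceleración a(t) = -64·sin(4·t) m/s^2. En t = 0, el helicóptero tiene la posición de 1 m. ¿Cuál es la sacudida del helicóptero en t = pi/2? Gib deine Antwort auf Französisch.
Pour résoudre ceci, nous devons prendre 1 dérivée de notre équation de l'accélération a(t) = -64·sin(4·t). En dérivant l'accélération, nous obtenons le jerk: j(t) = -256·cos(4·t). Nous avons le jerk j(t) = -256·cos(4·t). En substituant t = pi/2: j(pi/2) = -256.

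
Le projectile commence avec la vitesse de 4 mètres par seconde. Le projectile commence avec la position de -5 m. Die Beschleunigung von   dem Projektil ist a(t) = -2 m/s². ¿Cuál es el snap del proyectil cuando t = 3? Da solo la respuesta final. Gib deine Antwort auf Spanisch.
El snap en t = 3 es s = 0.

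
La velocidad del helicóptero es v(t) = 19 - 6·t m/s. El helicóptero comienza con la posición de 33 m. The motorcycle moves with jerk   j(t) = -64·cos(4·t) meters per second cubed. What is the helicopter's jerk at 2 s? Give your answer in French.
En partant de la vitesse v(t) = 19 - 6·t, nous prenons 2 dérivées. En prenant d/dt de v(t), nous trouvons a(t) = -6. En dérivant l'accélération, nous obtenons le jerk: j(t) = 0. De l'équation du jerk j(t) = 0, nous substituons t = 2 pour obtenir j = 0.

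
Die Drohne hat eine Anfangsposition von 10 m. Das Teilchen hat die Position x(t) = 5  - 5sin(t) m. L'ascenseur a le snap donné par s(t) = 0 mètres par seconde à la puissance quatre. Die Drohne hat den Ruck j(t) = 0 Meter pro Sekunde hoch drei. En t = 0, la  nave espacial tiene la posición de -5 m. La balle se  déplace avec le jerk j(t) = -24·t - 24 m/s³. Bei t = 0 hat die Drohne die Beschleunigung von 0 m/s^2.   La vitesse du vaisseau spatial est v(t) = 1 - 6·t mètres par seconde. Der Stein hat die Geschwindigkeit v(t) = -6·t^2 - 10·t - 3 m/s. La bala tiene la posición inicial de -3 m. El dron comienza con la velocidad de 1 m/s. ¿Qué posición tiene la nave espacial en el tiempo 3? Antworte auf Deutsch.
Um dies zu lösen, müssen wir 1 Stammfunktion unserer Gleichung für die Geschwindigkeit v(t) = 1 - 6·t finden. Mit ∫v(t)dt und Anwendung von x(0) = -5, finden wir x(t) = -3·t^2 + t - 5. Aus der Gleichung für die Position x(t) = -3·t^2 + t - 5, setzen wir t = 3 ein und erhalten x = -29.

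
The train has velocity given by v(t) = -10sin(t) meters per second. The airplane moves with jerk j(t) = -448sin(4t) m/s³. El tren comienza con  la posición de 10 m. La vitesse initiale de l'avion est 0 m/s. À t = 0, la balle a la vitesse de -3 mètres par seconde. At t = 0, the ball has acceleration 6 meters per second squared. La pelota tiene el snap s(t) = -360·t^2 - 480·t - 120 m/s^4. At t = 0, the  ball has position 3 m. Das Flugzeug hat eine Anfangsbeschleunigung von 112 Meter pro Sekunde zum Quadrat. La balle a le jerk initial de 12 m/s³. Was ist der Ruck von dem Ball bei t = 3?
Ausgehend von dem Snap s(t) = -360·t^2 - 480·t - 120, nehmen wir 1 Stammfunktion. Das Integral von dem Snap, mit j(0) = 12, ergibt den Ruck: j(t) = -120·t^3 - 240·t^2 - 120·t + 12. Aus der Gleichung für den Ruck j(t) = -120·t^3 - 240·t^2 - 120·t + 12, setzen wir t = 3 ein und erhalten j = -5748.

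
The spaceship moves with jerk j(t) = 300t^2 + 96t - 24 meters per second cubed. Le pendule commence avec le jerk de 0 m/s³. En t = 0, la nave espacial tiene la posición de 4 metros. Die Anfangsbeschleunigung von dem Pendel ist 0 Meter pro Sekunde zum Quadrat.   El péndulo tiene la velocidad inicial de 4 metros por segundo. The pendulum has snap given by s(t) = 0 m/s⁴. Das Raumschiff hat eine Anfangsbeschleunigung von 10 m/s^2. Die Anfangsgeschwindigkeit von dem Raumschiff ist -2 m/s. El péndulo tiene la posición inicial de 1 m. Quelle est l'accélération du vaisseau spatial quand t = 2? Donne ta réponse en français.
Nous devons intégrer notre équation du jerk j(t) = 300·t^2 + 96·t - 24 1 fois. En intégrant le jerk et en utilisant la condition initiale a(0) = 10, nous obtenons a(t) = 100·t^3 + 48·t^2 - 24·t + 10. Nous avons l'accélération a(t) = 100·t^3 + 48·t^2 - 24·t + 10. En substituant t = 2: a(2) = 954.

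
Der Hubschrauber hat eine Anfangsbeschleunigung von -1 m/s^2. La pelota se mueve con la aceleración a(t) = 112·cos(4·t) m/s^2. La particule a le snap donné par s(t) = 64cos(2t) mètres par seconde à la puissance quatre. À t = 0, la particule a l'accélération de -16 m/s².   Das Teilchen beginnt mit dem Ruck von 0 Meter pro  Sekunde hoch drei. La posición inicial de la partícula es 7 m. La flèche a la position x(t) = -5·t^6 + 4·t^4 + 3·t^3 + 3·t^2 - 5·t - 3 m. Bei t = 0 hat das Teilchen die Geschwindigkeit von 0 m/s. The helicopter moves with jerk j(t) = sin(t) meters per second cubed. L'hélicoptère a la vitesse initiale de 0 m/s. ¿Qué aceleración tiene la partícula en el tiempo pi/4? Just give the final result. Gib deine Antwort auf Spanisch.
La aceleración en t = pi/4 es a = 0.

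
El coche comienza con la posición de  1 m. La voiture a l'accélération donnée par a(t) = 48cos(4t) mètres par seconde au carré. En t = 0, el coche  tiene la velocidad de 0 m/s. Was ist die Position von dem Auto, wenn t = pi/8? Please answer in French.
Pour résoudre ceci, nous devons prendre 2 intégrales de notre équation de l'accélération a(t) = 48·cos(4·t). La primitive de l'accélération, avec v(0) = 0, donne la vitesse: v(t) = 12·sin(4·t). L'intégrale de la vitesse est la position. En utilisant x(0) = 1, nous obtenons x(t) = 4 - 3·cos(4·t). Nous avons la position x(t) = 4 - 3·cos(4·t). En substituant t = pi/8: x(pi/8) = 4.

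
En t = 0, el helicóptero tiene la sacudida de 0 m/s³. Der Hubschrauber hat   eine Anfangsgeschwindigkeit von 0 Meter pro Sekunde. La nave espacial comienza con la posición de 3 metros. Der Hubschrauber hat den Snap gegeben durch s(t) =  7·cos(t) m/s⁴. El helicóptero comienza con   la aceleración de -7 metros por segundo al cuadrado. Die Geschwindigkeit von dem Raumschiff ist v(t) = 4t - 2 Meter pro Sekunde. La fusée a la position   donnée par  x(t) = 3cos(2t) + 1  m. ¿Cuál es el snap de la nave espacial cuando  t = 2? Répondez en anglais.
Starting from velocity v(t) = 4·t - 2, we take 3 derivatives. Differentiating velocity, we get acceleration: a(t) = 4. The derivative of acceleration gives jerk: j(t) = 0. Differentiating jerk, we get snap: s(t) = 0. We have snap s(t) = 0. Substituting t = 2: s(2) = 0.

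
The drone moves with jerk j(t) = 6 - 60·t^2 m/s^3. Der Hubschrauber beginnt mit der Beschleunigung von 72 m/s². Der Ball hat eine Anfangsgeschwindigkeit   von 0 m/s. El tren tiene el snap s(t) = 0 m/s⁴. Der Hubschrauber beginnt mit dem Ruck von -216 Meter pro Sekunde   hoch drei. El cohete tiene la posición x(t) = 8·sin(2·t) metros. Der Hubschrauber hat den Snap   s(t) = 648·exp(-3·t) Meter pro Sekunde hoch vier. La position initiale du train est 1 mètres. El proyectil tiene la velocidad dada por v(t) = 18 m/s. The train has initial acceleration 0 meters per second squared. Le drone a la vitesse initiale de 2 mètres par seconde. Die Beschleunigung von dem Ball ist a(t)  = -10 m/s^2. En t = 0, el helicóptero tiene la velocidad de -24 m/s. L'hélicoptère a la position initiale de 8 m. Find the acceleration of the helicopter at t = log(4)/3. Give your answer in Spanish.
Debemos encontrar la antiderivada de nuestra ecuación del snap s(t) = 648·exp(-3·t) 2 veces. La integral del snap, con j(0) = -216, da la sacudida: j(t) = -216·exp(-3·t). La antiderivada de la sacudida, con a(0) = 72, da la aceleración: a(t) = 72·exp(-3·t). Usando a(t) = 72·exp(-3·t) y sustituyendo t = log(4)/3, encontramos a = 18.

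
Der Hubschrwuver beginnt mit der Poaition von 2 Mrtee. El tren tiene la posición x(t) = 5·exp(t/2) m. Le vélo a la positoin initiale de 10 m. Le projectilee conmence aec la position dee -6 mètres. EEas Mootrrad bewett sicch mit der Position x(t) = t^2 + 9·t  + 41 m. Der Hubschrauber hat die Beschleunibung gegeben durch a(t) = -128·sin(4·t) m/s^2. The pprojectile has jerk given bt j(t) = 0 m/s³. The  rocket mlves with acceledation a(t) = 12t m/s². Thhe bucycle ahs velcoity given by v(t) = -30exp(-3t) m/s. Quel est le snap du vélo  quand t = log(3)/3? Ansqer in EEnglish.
To solve this, we need to take 3 derivatives of our velocity equation v(t) = -30·exp(-3·t). Taking d/dt of v(t), we find a(t) = 90·exp(-3·t). Taking d/dt of a(t), we find j(t) = -270·exp(-3·t). Differentiating jerk, we get snap: s(t) = 810·exp(-3·t). We have snap s(t) = 810·exp(-3·t). Substituting t = log(3)/3: s(log(3)/3) = 270.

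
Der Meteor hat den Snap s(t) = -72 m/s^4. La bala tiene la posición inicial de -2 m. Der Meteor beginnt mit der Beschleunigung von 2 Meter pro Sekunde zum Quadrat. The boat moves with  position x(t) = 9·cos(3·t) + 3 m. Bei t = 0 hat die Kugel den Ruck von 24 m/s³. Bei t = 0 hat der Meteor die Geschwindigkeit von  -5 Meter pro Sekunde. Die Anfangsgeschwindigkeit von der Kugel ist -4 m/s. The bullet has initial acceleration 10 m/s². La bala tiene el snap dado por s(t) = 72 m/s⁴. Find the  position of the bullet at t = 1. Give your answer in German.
Ausgehend von dem Snap s(t) = 72, nehmen wir 4 Stammfunktionen. Durch Integration von dem Snap und Verwendung der Anfangsbedingung j(0) = 24, erhalten wir j(t) = 72·t + 24. Das Integral von dem Ruck ist die Beschleunigung. Mit a(0) = 10 erhalten wir a(t) = 36·t^2 + 24·t + 10. Die Stammfunktion von der Beschleunigung, mit v(0) = -4, ergibt die Geschwindigkeit: v(t) = 12·t^3 + 12·t^2 + 10·t - 4. Das Integral von der Geschwindigkeit, mit x(0) = -2, ergibt die Position: x(t) = 3·t^4 + 4·t^3 + 5·t^2 - 4·t - 2. Wir haben die Position x(t) = 3·t^4 + 4·t^3 + 5·t^2 - 4·t - 2. Durch Einsetzen von t = 1: x(1) = 6.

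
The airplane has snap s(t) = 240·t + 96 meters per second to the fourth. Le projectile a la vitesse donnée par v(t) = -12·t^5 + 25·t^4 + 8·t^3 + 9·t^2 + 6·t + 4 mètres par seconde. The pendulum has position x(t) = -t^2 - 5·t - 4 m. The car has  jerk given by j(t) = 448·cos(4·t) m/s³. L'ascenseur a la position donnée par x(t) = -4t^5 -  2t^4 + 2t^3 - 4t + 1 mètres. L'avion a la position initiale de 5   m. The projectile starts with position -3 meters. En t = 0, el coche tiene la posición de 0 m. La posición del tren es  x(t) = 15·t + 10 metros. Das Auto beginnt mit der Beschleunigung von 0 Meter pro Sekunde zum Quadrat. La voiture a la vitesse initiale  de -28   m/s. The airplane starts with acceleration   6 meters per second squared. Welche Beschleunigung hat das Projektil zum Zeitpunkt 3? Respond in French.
Nous devons dériver notre équation de la vitesse v(t) = -12·t^5 + 25·t^4 + 8·t^3 + 9·t^2 + 6·t + 4 1 fois. En dérivant la vitesse, nous obtenons l'accélération: a(t) = -60·t^4 + 100·t^3 + 24·t^2 + 18·t + 6. De l'équation de l'accélération a(t) = -60·t^4 + 100·t^3 + 24·t^2 + 18·t + 6, nous substituons t = 3 pour obtenir a = -1884.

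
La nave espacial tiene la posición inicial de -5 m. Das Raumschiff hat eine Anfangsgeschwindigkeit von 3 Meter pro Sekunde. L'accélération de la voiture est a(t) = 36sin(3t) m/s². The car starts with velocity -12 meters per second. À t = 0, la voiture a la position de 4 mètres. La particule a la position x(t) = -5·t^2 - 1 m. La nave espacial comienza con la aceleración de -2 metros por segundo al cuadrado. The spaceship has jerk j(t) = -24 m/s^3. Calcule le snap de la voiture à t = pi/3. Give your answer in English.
We must differentiate our acceleration equation a(t) = 36·sin(3·t) 2 times. The derivative of acceleration gives jerk: j(t) = 108·cos(3·t). The derivative of jerk gives snap: s(t) = -324·sin(3·t). Using s(t) = -324·sin(3·t) and substituting t = pi/3, we find s = 0.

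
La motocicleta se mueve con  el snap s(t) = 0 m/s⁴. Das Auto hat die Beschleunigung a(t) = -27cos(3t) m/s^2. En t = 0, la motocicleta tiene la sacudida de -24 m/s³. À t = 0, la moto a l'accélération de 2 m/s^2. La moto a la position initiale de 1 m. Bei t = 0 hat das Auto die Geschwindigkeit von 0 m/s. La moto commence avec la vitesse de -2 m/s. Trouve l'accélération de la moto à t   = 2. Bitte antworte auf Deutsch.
Um dies zu lösen, müssen wir 2 Stammfunktionen unserer Gleichung für den Snap s(t) = 0 finden. Mit ∫s(t)dt und Anwendung von j(0) = -24, finden wir j(t) = -24. Das Integral von dem Ruck, mit a(0) = 2, ergibt die Beschleunigung: a(t) = 2 - 24·t. Mit a(t) = 2 - 24·t und Einsetzen von t = 2, finden wir a = -46.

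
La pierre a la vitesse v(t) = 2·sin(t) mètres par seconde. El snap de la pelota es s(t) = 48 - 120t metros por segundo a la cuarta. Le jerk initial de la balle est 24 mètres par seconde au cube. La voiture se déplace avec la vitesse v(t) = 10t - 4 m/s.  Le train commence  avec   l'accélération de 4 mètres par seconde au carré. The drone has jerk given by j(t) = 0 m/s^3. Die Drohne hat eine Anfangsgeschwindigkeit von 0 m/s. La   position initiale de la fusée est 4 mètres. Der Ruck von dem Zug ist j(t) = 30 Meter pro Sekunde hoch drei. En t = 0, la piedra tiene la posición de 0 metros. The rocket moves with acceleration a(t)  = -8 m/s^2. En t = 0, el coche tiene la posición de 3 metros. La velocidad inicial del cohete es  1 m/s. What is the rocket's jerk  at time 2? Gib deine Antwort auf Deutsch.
Ausgehend von der Beschleunigung a(t) = -8, nehmen wir 1 Ableitung. Mit d/dt von a(t) finden wir j(t) = 0. Wir haben den Ruck j(t) = 0. Durch Einsetzen von t = 2: j(2) = 0.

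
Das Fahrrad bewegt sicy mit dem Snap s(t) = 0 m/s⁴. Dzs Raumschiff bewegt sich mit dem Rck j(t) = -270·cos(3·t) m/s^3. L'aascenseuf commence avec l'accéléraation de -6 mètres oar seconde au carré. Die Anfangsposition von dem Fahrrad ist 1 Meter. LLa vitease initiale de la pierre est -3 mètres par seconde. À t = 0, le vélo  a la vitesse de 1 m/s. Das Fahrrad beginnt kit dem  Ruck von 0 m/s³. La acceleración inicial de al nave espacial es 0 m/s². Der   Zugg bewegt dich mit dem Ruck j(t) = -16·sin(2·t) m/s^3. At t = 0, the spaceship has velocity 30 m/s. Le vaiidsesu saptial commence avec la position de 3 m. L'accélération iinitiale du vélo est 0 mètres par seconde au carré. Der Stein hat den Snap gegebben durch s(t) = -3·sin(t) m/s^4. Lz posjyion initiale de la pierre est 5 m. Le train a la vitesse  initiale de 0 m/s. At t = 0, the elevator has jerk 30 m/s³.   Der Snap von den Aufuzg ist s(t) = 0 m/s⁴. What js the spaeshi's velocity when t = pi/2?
We need to integrate our jerk equation j(t) = -270·cos(3·t) 2 times. Taking ∫j(t)dt and applying a(0) = 0, we find a(t) = -90·sin(3·t). The antiderivative of acceleration, with v(0) = 30, gives velocity: v(t) = 30·cos(3·t). We have velocity v(t) = 30·cos(3·t). Substituting t = pi/2: v(pi/2) = 0.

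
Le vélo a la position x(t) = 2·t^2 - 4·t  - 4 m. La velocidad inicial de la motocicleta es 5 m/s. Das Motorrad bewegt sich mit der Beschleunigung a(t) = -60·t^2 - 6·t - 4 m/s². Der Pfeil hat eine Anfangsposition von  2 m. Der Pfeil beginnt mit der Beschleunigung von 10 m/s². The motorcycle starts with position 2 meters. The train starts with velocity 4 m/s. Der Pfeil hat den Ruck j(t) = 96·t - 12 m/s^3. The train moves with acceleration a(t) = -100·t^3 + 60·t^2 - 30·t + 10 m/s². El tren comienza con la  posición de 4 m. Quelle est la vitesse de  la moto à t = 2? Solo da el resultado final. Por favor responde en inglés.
The velocity at t = 2 is v = -175.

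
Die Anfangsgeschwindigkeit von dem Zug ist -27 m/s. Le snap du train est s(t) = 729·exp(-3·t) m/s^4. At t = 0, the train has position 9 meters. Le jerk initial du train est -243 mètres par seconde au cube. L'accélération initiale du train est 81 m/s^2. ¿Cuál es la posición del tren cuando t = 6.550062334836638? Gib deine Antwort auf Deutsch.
Wir müssen unsere Gleichung für den Snap s(t) = 729·exp(-3·t) 4-mal integrieren. Durch Integration von dem Snap und Verwendung der Anfangsbedingung j(0) = -243, erhalten wir j(t) = -243·exp(-3·t). Die Stammfunktion von dem Ruck ist die Beschleunigung. Mit a(0) = 81 erhalten wir a(t) = 81·exp(-3·t). Das Integral von der Beschleunigung ist die Geschwindigkeit. Mit v(0) = -27 erhalten wir v(t) = -27·exp(-3·t). Mit ∫v(t)dt und Anwendung von x(0) = 9, finden wir x(t) = 9·exp(-3·t). Wir haben die Position x(t) = 9·exp(-3·t). Durch Einsetzen von t = 6.550062334836638: x(6.550062334836638) = 2.63193236719563E-8.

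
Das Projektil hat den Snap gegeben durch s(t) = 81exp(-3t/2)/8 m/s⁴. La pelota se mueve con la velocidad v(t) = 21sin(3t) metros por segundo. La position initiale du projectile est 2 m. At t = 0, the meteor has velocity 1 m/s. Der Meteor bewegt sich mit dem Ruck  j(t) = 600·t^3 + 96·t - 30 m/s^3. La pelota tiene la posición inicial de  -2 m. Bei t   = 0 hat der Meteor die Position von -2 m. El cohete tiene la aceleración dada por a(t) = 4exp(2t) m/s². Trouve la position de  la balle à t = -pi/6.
Pour résoudre ceci, nous devons prendre 1 intégrale de notre équation de la vitesse v(t) = 21·sin(3·t). La primitive de la vitesse, avec x(0) = -2, donne la position: x(t) = 5 - 7·cos(3·t). Nous avons la position x(t) = 5 - 7·cos(3·t). En substituant t = -pi/6: x(-pi/6) = 5.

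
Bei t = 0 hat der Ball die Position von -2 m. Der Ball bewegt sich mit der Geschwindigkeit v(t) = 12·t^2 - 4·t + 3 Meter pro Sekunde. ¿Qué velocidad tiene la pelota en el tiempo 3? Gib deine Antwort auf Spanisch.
Tenemos la velocidad v(t) = 12·t^2 - 4·t + 3. Sustituyendo t = 3: v(3) = 99.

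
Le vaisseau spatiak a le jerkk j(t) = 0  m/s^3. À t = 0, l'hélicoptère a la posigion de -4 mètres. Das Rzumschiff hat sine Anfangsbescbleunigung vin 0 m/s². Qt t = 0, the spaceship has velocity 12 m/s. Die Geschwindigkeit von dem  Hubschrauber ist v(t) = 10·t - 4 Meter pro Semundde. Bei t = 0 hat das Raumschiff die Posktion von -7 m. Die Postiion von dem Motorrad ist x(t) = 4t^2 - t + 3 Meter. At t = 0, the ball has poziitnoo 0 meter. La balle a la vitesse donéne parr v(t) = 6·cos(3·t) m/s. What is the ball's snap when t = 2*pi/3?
Starting from velocity v(t) = 6·cos(3·t), we take 3 derivatives. Taking d/dt of v(t), we find a(t) = -18·sin(3·t). Differentiating acceleration, we get jerk: j(t) = -54·cos(3·t). The derivative of jerk gives snap: s(t) = 162·sin(3·t). Using s(t) = 162·sin(3·t) and substituting t = 2*pi/3, we find s = 0.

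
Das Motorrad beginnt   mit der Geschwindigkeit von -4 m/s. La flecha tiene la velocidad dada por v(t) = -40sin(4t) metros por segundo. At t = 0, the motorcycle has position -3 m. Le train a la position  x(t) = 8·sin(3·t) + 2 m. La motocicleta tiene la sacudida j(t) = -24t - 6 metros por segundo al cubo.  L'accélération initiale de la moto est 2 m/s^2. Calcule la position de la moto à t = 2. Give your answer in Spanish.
Partiendo de la sacudida j(t) = -24·t - 6, tomamos 3 integrales. La integral de la sacudida es la aceleración. Usando a(0) = 2, obtenemos a(t) = -12·t^2 - 6·t + 2. La integral de la aceleración es la velocidad. Usando v(0) = -4, obtenemos v(t) = -4·t^3 - 3·t^2 + 2·t - 4. Integrando la velocidad y usando la condición inicial x(0) = -3, obtenemos x(t) = -t^4 - t^3 + t^2 - 4·t - 3. Tenemos la posición x(t) = -t^4 - t^3 + t^2 - 4·t - 3. Sustituyendo t = 2: x(2) = -31.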